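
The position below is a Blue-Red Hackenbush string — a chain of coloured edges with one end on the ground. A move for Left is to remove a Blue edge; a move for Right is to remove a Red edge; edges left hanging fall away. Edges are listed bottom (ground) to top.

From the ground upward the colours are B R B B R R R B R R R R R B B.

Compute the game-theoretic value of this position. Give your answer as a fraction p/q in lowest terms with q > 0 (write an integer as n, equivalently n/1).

12551/16384

Recurse on prefixes of the 15-edge string B R B B R R R B R R R R R B B:
value(B) = { 0 | — } = 1
value(BR) = { 0 | 1 } = 1/2
value(BRB) = { 0; 1/2 | 1 } = 3/4
value(BRBB) = { 0; 1/2; 3/4 | 1 } = 7/8
value(BRBBR) = { 0; 1/2; 3/4 | 7/8; 1 } = 13/16
value(BRBBRR) = { 0; 1/2; 3/4 | 13/16; 7/8; 1 } = 25/32
value(BRBBRRR) = { 0; 1/2; 3/4 | 25/32; 13/16; 7/8; 1 } = 49/64
value(BRBBRRRB) = { 0; 1/2; 3/4; 49/64 | 25/32; 13/16; 7/8; 1 } = 99/128
value(BRBBRRRBR) = { 0; 1/2; 3/4; 49/64 | 99/128; 25/32; 13/16; 7/8; 1 } = 197/256
value(BRBBRRRBRR) = { 0; 1/2; 3/4; 49/64 | 197/256; 99/128; 25/32; 13/16; 7/8; 1 } = 393/512
value(BRBBRRRBRRR) = { 0; 1/2; 3/4; 49/64 | 393/512; 197/256; 99/128; 25/32; 13/16; 7/8; 1 } = 785/1024
value(BRBBRRRBRRRR) = { 0; 1/2; 3/4; 49/64 | 785/1024; 393/512; 197/256; 99/128; 25/32; 13/16; 7/8; 1 } = 1569/2048
value(BRBBRRRBRRRRR) = { 0; 1/2; 3/4; 49/64 | 1569/2048; 785/1024; 393/512; 197/256; 99/128; 25/32; 13/16; 7/8; 1 } = 3137/4096
value(BRBBRRRBRRRRRB) = { 0; 1/2; 3/4; 49/64; 3137/4096 | 1569/2048; 785/1024; 393/512; 197/256; 99/128; 25/32; 13/16; 7/8; 1 } = 6275/8192
value(BRBBRRRBRRRRRBB) = { 0; 1/2; 3/4; 49/64; 3137/4096; 6275/8192 | 1569/2048; 785/1024; 393/512; 197/256; 99/128; 25/32; 13/16; 7/8; 1 } = 12551/16384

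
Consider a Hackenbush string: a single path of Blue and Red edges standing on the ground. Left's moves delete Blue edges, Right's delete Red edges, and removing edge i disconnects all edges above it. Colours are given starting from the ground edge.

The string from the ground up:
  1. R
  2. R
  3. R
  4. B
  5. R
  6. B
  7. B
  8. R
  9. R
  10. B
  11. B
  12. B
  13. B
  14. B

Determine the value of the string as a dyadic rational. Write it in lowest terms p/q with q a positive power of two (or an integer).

-5313/2048

R: Left { — }, Right { 0 } so simplest -1
RR: Left { — }, Right { -1 0 } so simplest -2
RRR: Left { — }, Right { -2 -1 0 } so simplest -3
RRRB: Left { -3 }, Right { -2 -1 0 } so simplest -5/2
RRRBR: Left { -3 }, Right { -5/2 -2 -1 0 } so simplest -11/4
RRRBRB: Left { -3 -11/4 }, Right { -5/2 -2 -1 0 } so simplest -21/8
RRRBRBB: Left { -3 -11/4 -21/8 }, Right { -5/2 -2 -1 0 } so simplest -41/16
RRRBRBBR: Left { -3 -11/4 -21/8 }, Right { -41/16 -5/2 -2 -1 0 } so simplest -83/32
RRRBRBBRR: Left { -3 -11/4 -21/8 }, Right { -83/32 -41/16 -5/2 -2 -1 0 } so simplest -167/64
RRRBRBBRRB: Left { -3 -11/4 -21/8 -167/64 }, Right { -83/32 -41/16 -5/2 -2 -1 0 } so simplest -333/128
RRRBRBBRRBB: Left { -3 -11/4 -21/8 -167/64 -333/128 }, Right { -83/32 -41/16 -5/2 -2 -1 0 } so simplest -665/256
RRRBRBBRRBBB: Left { -3 -11/4 -21/8 -167/64 -333/128 -665/256 }, Right { -83/32 -41/16 -5/2 -2 -1 0 } so simplest -1329/512
RRRBRBBRRBBBB: Left { -3 -11/4 -21/8 -167/64 -333/128 -665/256 -1329/512 }, Right { -83/32 -41/16 -5/2 -2 -1 0 } so simplest -2657/1024
RRRBRBBRRBBBBB: Left { -3 -11/4 -21/8 -167/64 -333/128 -665/256 -1329/512 -2657/1024 }, Right { -83/32 -41/16 -5/2 -2 -1 0 } so simplest -5313/2048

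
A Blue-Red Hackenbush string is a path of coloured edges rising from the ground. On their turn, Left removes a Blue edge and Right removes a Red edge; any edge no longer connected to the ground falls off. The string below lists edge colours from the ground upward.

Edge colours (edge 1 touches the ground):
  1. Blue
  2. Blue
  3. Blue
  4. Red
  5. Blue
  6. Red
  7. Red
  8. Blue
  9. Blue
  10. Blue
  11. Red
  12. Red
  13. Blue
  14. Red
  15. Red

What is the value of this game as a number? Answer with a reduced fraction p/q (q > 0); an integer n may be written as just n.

Prefix values for Blue Blue Blue Red Blue Red Red Blue Blue Blue Red Red Blue Red Red via {L|R} + simplicity:
v(B) = { 0 | none } ⇒ 1
v(BB) = { 0, 1 | none } ⇒ 2
v(BBB) = { 0, 1, 2 | none } ⇒ 3
v(BBBR) = { 0, 1, 2 | 3 } ⇒ 5/2
v(BBBRB) = { 0, 1, 2, 5/2 | 3 } ⇒ 11/4
v(BBBRBR) = { 0, 1, 2, 5/2 | 11/4, 3 } ⇒ 21/8
v(BBBRBRR) = { 0, 1, 2, 5/2 | 21/8, 11/4, 3 } ⇒ 41/16
v(BBBRBRRB) = { 0, 1, 2, 5/2, 41/16 | 21/8, 11/4, 3 } ⇒ 83/32
v(BBBRBRRBB) = { 0, 1, 2, 5/2, 41/16, 83/32 | 21/8, 11/4, 3 } ⇒ 167/64
v(BBBRBRRBBB) = { 0, 1, 2, 5/2, 41/16, 83/32, 167/64 | 21/8, 11/4, 3 } ⇒ 335/128
v(BBBRBRRBBBR) = { 0, 1, 2, 5/2, 41/16, 83/32, 167/64 | 335/128, 21/8, 11/4, 3 } ⇒ 669/256
v(BBBRBRRBBBRR) = { 0, 1, 2, 5/2, 41/16, 83/32, 167/64 | 669/256, 335/128, 21/8, 11/4, 3 } ⇒ 1337/512
v(BBBRBRRBBBRRB) = { 0, 1, 2, 5/2, 41/16, 83/32, 167/64, 1337/512 | 669/256, 335/128, 21/8, 11/4, 3 } ⇒ 2675/1024
v(BBBRBRRBBBRRBR) = { 0, 1, 2, 5/2, 41/16, 83/32, 167/64, 1337/512 | 2675/1024, 669/256, 335/128, 21/8, 11/4, 3 } ⇒ 5349/2048
v(BBBRBRRBBBRRBRR) = { 0, 1, 2, 5/2, 41/16, 83/32, 167/64, 1337/512 | 5349/2048, 2675/1024, 669/256, 335/128, 21/8, 11/4, 3 } ⇒ 10697/4096

10697/4096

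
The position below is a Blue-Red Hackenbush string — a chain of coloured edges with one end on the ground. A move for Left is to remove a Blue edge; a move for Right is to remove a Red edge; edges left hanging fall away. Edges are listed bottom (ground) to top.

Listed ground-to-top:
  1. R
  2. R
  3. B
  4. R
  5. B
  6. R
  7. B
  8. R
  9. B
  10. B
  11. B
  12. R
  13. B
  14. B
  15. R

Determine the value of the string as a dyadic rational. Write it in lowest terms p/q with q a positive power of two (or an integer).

Recurse on prefixes of the 15-edge string R R B R B R B R B B B R B B R:
step 1: add R to get R; options L={ · } R={ 0 } ⇒ -1
step 2: add R to get RR; options L={ · } R={ -1; 0 } ⇒ -2
step 3: add B to get RRB; options L={ -2 } R={ -1; 0 } ⇒ -3/2
step 4: add R to get RRBR; options L={ -2 } R={ -3/2; -1; 0 } ⇒ -7/4
step 5: add B to get RRBRB; options L={ -2; -7/4 } R={ -3/2; -1; 0 } ⇒ -13/8
step 6: add R to get RRBRBR; options L={ -2; -7/4 } R={ -13/8; -3/2; -1; 0 } ⇒ -27/16
step 7: add B to get RRBRBRB; options L={ -2; -7/4; -27/16 } R={ -13/8; -3/2; -1; 0 } ⇒ -53/32
step 8: add R to get RRBRBRBR; options L={ -2; -7/4; -27/16 } R={ -53/32; -13/8; -3/2; -1; 0 } ⇒ -107/64
step 9: add B to get RRBRBRBRB; options L={ -2; -7/4; -27/16; -107/64 } R={ -53/32; -13/8; -3/2; -1; 0 } ⇒ -213/128
step 10: add B to get RRBRBRBRBB; options L={ -2; -7/4; -27/16; -107/64; -213/128 } R={ -53/32; -13/8; -3/2; -1; 0 } ⇒ -425/256
step 11: add B to get RRBRBRBRBBB; options L={ -2; -7/4; -27/16; -107/64; -213/128; -425/256 } R={ -53/32; -13/8; -3/2; -1; 0 } ⇒ -849/512
step 12: add R to get RRBRBRBRBBBR; options L={ -2; -7/4; -27/16; -107/64; -213/128; -425/256 } R={ -849/512; -53/32; -13/8; -3/2; -1; 0 } ⇒ -1699/1024
step 13: add B to get RRBRBRBRBBBRB; options L={ -2; -7/4; -27/16; -107/64; -213/128; -425/256; -1699/1024 } R={ -849/512; -53/32; -13/8; -3/2; -1; 0 } ⇒ -3397/2048
step 14: add B to get RRBRBRBRBBBRBB; options L={ -2; -7/4; -27/16; -107/64; -213/128; -425/256; -1699/1024; -3397/2048 } R={ -849/512; -53/32; -13/8; -3/2; -1; 0 } ⇒ -6793/4096
step 15: add R to get RRBRBRBRBBBRBBR; options L={ -2; -7/4; -27/16; -107/64; -213/128; -425/256; -1699/1024; -3397/2048 } R={ -6793/4096; -849/512; -53/32; -13/8; -3/2; -1; 0 } ⇒ -13587/8192

-13587/8192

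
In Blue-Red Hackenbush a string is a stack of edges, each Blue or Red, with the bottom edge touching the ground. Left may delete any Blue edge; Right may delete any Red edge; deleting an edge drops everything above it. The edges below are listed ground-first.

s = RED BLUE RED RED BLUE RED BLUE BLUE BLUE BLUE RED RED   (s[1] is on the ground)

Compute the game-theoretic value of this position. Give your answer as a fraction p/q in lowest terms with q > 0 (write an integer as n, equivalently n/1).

edge 1 of 12 (RED): {  | 0 } = -1
edge 2 of 12 (BLUE): { -1 | 0 } = -1/2
edge 3 of 12 (RED): { -1 | -1/2,0 } = -3/4
edge 4 of 12 (RED): { -1 | -3/4,-1/2,0 } = -7/8
edge 5 of 12 (BLUE): { -1,-7/8 | -3/4,-1/2,0 } = -13/16
edge 6 of 12 (RED): { -1,-7/8 | -13/16,-3/4,-1/2,0 } = -27/32
edge 7 of 12 (BLUE): { -1,-7/8,-27/32 | -13/16,-3/4,-1/2,0 } = -53/64
edge 8 of 12 (BLUE): { -1,-7/8,-27/32,-53/64 | -13/16,-3/4,-1/2,0 } = -105/128
edge 9 of 12 (BLUE): { -1,-7/8,-27/32,-53/64,-105/128 | -13/16,-3/4,-1/2,0 } = -209/256
edge 10 of 12 (BLUE): { -1,-7/8,-27/32,-53/64,-105/128,-209/256 | -13/16,-3/4,-1/2,0 } = -417/512
edge 11 of 12 (RED): { -1,-7/8,-27/32,-53/64,-105/128,-209/256 | -417/512,-13/16,-3/4,-1/2,0 } = -835/1024
edge 12 of 12 (RED): { -1,-7/8,-27/32,-53/64,-105/128,-209/256 | -835/1024,-417/512,-13/16,-3/4,-1/2,0 } = -1671/2048

-1671/2048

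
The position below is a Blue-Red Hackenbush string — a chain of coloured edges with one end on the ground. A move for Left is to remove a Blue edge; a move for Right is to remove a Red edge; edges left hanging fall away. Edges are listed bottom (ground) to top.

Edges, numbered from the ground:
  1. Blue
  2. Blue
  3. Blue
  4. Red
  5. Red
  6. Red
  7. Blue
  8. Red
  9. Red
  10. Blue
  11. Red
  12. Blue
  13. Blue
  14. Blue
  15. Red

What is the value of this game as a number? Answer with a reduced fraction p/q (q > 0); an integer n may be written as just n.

8797/4096

Recurse on prefixes of the 15-edge string Blue Blue Blue Red Red Red Blue Red Red Blue Red Blue Blue Blue Red:
value_1 [B]  L=[0]  R=[·]  -> 1
value_2 [BB]  L=[0 1]  R=[·]  -> 2
value_3 [BBB]  L=[0 1 2]  R=[·]  -> 3
value_4 [BBBR]  L=[0 1 2]  R=[3]  -> 5/2
value_5 [BBBRR]  L=[0 1 2]  R=[5/2 3]  -> 9/4
value_6 [BBBRRR]  L=[0 1 2]  R=[9/4 5/2 3]  -> 17/8
value_7 [BBBRRRB]  L=[0 1 2 17/8]  R=[9/4 5/2 3]  -> 35/16
value_8 [BBBRRRBR]  L=[0 1 2 17/8]  R=[35/16 9/4 5/2 3]  -> 69/32
value_9 [BBBRRRBRR]  L=[0 1 2 17/8]  R=[69/32 35/16 9/4 5/2 3]  -> 137/64
value_10 [BBBRRRBRRB]  L=[0 1 2 17/8 137/64]  R=[69/32 35/16 9/4 5/2 3]  -> 275/128
value_11 [BBBRRRBRRBR]  L=[0 1 2 17/8 137/64]  R=[275/128 69/32 35/16 9/4 5/2 3]  -> 549/256
value_12 [BBBRRRBRRBRB]  L=[0 1 2 17/8 137/64 549/256]  R=[275/128 69/32 35/16 9/4 5/2 3]  -> 1099/512
value_13 [BBBRRRBRRBRBB]  L=[0 1 2 17/8 137/64 549/256 1099/512]  R=[275/128 69/32 35/16 9/4 5/2 3]  -> 2199/1024
value_14 [BBBRRRBRRBRBBB]  L=[0 1 2 17/8 137/64 549/256 1099/512 2199/1024]  R=[275/128 69/32 35/16 9/4 5/2 3]  -> 4399/2048
value_15 [BBBRRRBRRBRBBBR]  L=[0 1 2 17/8 137/64 549/256 1099/512 2199/1024]  R=[4399/2048 275/128 69/32 35/16 9/4 5/2 3]  -> 8797/4096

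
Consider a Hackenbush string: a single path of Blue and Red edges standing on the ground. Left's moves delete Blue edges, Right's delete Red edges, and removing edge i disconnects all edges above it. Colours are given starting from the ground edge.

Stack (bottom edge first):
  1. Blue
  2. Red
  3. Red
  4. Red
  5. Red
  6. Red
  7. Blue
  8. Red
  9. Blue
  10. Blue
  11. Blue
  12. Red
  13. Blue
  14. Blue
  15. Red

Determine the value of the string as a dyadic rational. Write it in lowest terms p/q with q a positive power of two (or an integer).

749/16384

step 1: add Blue to get B; options L={ 0 } R={ · } so 1
step 2: add Red to get BR; options L={ 0 } R={ 1 } so 1/2
step 3: add Red to get BRR; options L={ 0 } R={ 1/2; 1 } so 1/4
step 4: add Red to get BRRR; options L={ 0 } R={ 1/4; 1/2; 1 } so 1/8
step 5: add Red to get BRRRR; options L={ 0 } R={ 1/8; 1/4; 1/2; 1 } so 1/16
step 6: add Red to get BRRRRR; options L={ 0 } R={ 1/16; 1/8; 1/4; 1/2; 1 } so 1/32
step 7: add Blue to get BRRRRRB; options L={ 0; 1/32 } R={ 1/16; 1/8; 1/4; 1/2; 1 } so 3/64
step 8: add Red to get BRRRRRBR; options L={ 0; 1/32 } R={ 3/64; 1/16; 1/8; 1/4; 1/2; 1 } so 5/128
step 9: add Blue to get BRRRRRBRB; options L={ 0; 1/32; 5/128 } R={ 3/64; 1/16; 1/8; 1/4; 1/2; 1 } so 11/256
step 10: add Blue to get BRRRRRBRBB; options L={ 0; 1/32; 5/128; 11/256 } R={ 3/64; 1/16; 1/8; 1/4; 1/2; 1 } so 23/512
step 11: add Blue to get BRRRRRBRBBB; options L={ 0; 1/32; 5/128; 11/256; 23/512 } R={ 3/64; 1/16; 1/8; 1/4; 1/2; 1 } so 47/1024
step 12: add Red to get BRRRRRBRBBBR; options L={ 0; 1/32; 5/128; 11/256; 23/512 } R={ 47/1024; 3/64; 1/16; 1/8; 1/4; 1/2; 1 } so 93/2048
step 13: add Blue to get BRRRRRBRBBBRB; options L={ 0; 1/32; 5/128; 11/256; 23/512; 93/2048 } R={ 47/1024; 3/64; 1/16; 1/8; 1/4; 1/2; 1 } so 187/4096
step 14: add Blue to get BRRRRRBRBBBRBB; options L={ 0; 1/32; 5/128; 11/256; 23/512; 93/2048; 187/4096 } R={ 47/1024; 3/64; 1/16; 1/8; 1/4; 1/2; 1 } so 375/8192
step 15: add Red to get BRRRRRBRBBBRBBR; options L={ 0; 1/32; 5/128; 11/256; 23/512; 93/2048; 187/4096 } R={ 375/8192; 47/1024; 3/64; 1/16; 1/8; 1/4; 1/2; 1 } so 749/16384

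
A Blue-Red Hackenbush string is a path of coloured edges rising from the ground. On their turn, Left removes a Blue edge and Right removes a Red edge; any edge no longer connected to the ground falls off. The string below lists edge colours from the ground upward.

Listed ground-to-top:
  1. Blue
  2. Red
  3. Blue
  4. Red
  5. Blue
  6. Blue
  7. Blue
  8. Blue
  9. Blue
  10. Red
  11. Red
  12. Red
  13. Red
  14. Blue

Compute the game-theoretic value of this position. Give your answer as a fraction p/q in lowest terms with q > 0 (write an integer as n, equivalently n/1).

Recurse on prefixes of the 14-edge string Blue Red Blue Red Blue Blue Blue Blue Blue Red Red Red Red Blue:
edge 1 of 14 (Blue): { 0 | · } → 1
edge 2 of 14 (Red): { 0 | 1 } → 1/2
edge 3 of 14 (Blue): { 0 1/2 | 1 } → 3/4
edge 4 of 14 (Red): { 0 1/2 | 3/4 1 } → 5/8
edge 5 of 14 (Blue): { 0 1/2 5/8 | 3/4 1 } → 11/16
edge 6 of 14 (Blue): { 0 1/2 5/8 11/16 | 3/4 1 } → 23/32
edge 7 of 14 (Blue): { 0 1/2 5/8 11/16 23/32 | 3/4 1 } → 47/64
edge 8 of 14 (Blue): { 0 1/2 5/8 11/16 23/32 47/64 | 3/4 1 } → 95/128
edge 9 of 14 (Blue): { 0 1/2 5/8 11/16 23/32 47/64 95/128 | 3/4 1 } → 191/256
edge 10 of 14 (Red): { 0 1/2 5/8 11/16 23/32 47/64 95/128 | 191/256 3/4 1 } → 381/512
edge 11 of 14 (Red): { 0 1/2 5/8 11/16 23/32 47/64 95/128 | 381/512 191/256 3/4 1 } → 761/1024
edge 12 of 14 (Red): { 0 1/2 5/8 11/16 23/32 47/64 95/128 | 761/1024 381/512 191/256 3/4 1 } → 1521/2048
edge 13 of 14 (Red): { 0 1/2 5/8 11/16 23/32 47/64 95/128 | 1521/2048 761/1024 381/512 191/256 3/4 1 } → 3041/4096
edge 14 of 14 (Blue): { 0 1/2 5/8 11/16 23/32 47/64 95/128 3041/4096 | 1521/2048 761/1024 381/512 191/256 3/4 1 } → 6083/8192

6083/8192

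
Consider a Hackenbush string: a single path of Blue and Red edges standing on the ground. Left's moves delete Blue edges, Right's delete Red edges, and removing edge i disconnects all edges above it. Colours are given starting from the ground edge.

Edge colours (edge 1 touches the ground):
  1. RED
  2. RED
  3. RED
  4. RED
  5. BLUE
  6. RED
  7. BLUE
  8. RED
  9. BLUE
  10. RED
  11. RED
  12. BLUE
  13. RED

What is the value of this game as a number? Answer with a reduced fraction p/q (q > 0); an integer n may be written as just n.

Prefix values for RED RED RED RED BLUE RED BLUE RED BLUE RED RED BLUE RED via {L|R} + simplicity:
R: Left { none }, Right { 0 } — simplest -1
RR: Left { none }, Right { -1, 0 } — simplest -2
RRR: Left { none }, Right { -2, -1, 0 } — simplest -3
RRRR: Left { none }, Right { -3, -2, -1, 0 } — simplest -4
RRRRB: Left { -4 }, Right { -3, -2, -1, 0 } — simplest -7/2
RRRRBR: Left { -4 }, Right { -7/2, -3, -2, -1, 0 } — simplest -15/4
RRRRBRB: Left { -4, -15/4 }, Right { -7/2, -3, -2, -1, 0 } — simplest -29/8
RRRRBRBR: Left { -4, -15/4 }, Right { -29/8, -7/2, -3, -2, -1, 0 } — simplest -59/16
RRRRBRBRB: Left { -4, -15/4, -59/16 }, Right { -29/8, -7/2, -3, -2, -1, 0 } — simplest -117/32
RRRRBRBRBR: Left { -4, -15/4, -59/16 }, Right { -117/32, -29/8, -7/2, -3, -2, -1, 0 } — simplest -235/64
RRRRBRBRBRR: Left { -4, -15/4, -59/16 }, Right { -235/64, -117/32, -29/8, -7/2, -3, -2, -1, 0 } — simplest -471/128
RRRRBRBRBRRB: Left { -4, -15/4, -59/16, -471/128 }, Right { -235/64, -117/32, -29/8, -7/2, -3, -2, -1, 0 } — simplest -941/256
RRRRBRBRBRRBR: Left { -4, -15/4, -59/16, -471/128 }, Right { -941/256, -235/64, -117/32, -29/8, -7/2, -3, -2, -1, 0 } — simplest -1883/512

-1883/512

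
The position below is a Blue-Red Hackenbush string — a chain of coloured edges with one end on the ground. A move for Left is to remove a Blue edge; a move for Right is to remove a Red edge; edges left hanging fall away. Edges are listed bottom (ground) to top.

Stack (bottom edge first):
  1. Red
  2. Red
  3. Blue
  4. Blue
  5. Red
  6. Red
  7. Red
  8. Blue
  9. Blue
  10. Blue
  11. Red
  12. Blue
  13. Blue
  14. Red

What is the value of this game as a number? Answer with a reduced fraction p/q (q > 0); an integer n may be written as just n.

Recurse on prefixes of the 14-edge string Red Red Blue Blue Red Red Red Blue Blue Blue Red Blue Blue Red:
R: Left {  }, Right { 0 } => simplest -1
RR: Left {  }, Right { -1, 0 } => simplest -2
RRB: Left { -2 }, Right { -1, 0 } => simplest -3/2
RRBB: Left { -2, -3/2 }, Right { -1, 0 } => simplest -5/4
RRBBR: Left { -2, -3/2 }, Right { -5/4, -1, 0 } => simplest -11/8
RRBBRR: Left { -2, -3/2 }, Right { -11/8, -5/4, -1, 0 } => simplest -23/16
RRBBRRR: Left { -2, -3/2 }, Right { -23/16, -11/8, -5/4, -1, 0 } => simplest -47/32
RRBBRRRB: Left { -2, -3/2, -47/32 }, Right { -23/16, -11/8, -5/4, -1, 0 } => simplest -93/64
RRBBRRRBB: Left { -2, -3/2, -47/32, -93/64 }, Right { -23/16, -11/8, -5/4, -1, 0 } => simplest -185/128
RRBBRRRBBB: Left { -2, -3/2, -47/32, -93/64, -185/128 }, Right { -23/16, -11/8, -5/4, -1, 0 } => simplest -369/256
RRBBRRRBBBR: Left { -2, -3/2, -47/32, -93/64, -185/128 }, Right { -369/256, -23/16, -11/8, -5/4, -1, 0 } => simplest -739/512
RRBBRRRBBBRB: Left { -2, -3/2, -47/32, -93/64, -185/128, -739/512 }, Right { -369/256, -23/16, -11/8, -5/4, -1, 0 } => simplest -1477/1024
RRBBRRRBBBRBB: Left { -2, -3/2, -47/32, -93/64, -185/128, -739/512, -1477/1024 }, Right { -369/256, -23/16, -11/8, -5/4, -1, 0 } => simplest -2953/2048
RRBBRRRBBBRBBR: Left { -2, -3/2, -47/32, -93/64, -185/128, -739/512, -1477/1024 }, Right { -2953/2048, -369/256, -23/16, -11/8, -5/4, -1, 0 } => simplest -5907/4096

-5907/4096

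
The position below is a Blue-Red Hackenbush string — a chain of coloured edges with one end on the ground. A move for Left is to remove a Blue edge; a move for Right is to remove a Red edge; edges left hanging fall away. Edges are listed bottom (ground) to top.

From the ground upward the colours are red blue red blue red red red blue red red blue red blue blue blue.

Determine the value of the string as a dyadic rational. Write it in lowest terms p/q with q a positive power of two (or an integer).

-11985/16384

Build v(s[:k]) for k = 1..15, string s = red blue red blue red red red blue red red blue red blue blue blue.
edge 1 of 15 (red): {  | 0 } so -1
edge 2 of 15 (blue): { -1 | 0 } so -1/2
edge 3 of 15 (red): { -1 | -1/2, 0 } so -3/4
edge 4 of 15 (blue): { -1, -3/4 | -1/2, 0 } so -5/8
edge 5 of 15 (red): { -1, -3/4 | -5/8, -1/2, 0 } so -11/16
edge 6 of 15 (red): { -1, -3/4 | -11/16, -5/8, -1/2, 0 } so -23/32
edge 7 of 15 (red): { -1, -3/4 | -23/32, -11/16, -5/8, -1/2, 0 } so -47/64
edge 8 of 15 (blue): { -1, -3/4, -47/64 | -23/32, -11/16, -5/8, -1/2, 0 } so -93/128
edge 9 of 15 (red): { -1, -3/4, -47/64 | -93/128, -23/32, -11/16, -5/8, -1/2, 0 } so -187/256
edge 10 of 15 (red): { -1, -3/4, -47/64 | -187/256, -93/128, -23/32, -11/16, -5/8, -1/2, 0 } so -375/512
edge 11 of 15 (blue): { -1, -3/4, -47/64, -375/512 | -187/256, -93/128, -23/32, -11/16, -5/8, -1/2, 0 } so -749/1024
edge 12 of 15 (red): { -1, -3/4, -47/64, -375/512 | -749/1024, -187/256, -93/128, -23/32, -11/16, -5/8, -1/2, 0 } so -1499/2048
edge 13 of 15 (blue): { -1, -3/4, -47/64, -375/512, -1499/2048 | -749/1024, -187/256, -93/128, -23/32, -11/16, -5/8, -1/2, 0 } so -2997/4096
edge 14 of 15 (blue): { -1, -3/4, -47/64, -375/512, -1499/2048, -2997/4096 | -749/1024, -187/256, -93/128, -23/32, -11/16, -5/8, -1/2, 0 } so -5993/8192
edge 15 of 15 (blue): { -1, -3/4, -47/64, -375/512, -1499/2048, -2997/4096, -5993/8192 | -749/1024, -187/256, -93/128, -23/32, -11/16, -5/8, -1/2, 0 } so -11985/16384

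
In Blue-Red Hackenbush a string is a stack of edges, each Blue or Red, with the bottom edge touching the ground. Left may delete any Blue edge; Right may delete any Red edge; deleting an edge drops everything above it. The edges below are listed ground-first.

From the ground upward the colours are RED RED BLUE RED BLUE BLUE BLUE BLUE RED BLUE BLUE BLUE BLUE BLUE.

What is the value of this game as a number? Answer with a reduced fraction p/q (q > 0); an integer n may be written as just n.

1 of 14 · R · max L −∞ · min R 0 — -1
2 of 14 · RR · max L −∞ · min R -1 — -2
3 of 14 · RRB · max L -2 · min R -1 — -3/2
4 of 14 · RRBR · max L -2 · min R -3/2 — -7/4
5 of 14 · RRBRB · max L -7/4 · min R -3/2 — -13/8
6 of 14 · RRBRBB · max L -13/8 · min R -3/2 — -25/16
7 of 14 · RRBRBBB · max L -25/16 · min R -3/2 — -49/32
8 of 14 · RRBRBBBB · max L -49/32 · min R -3/2 — -97/64
9 of 14 · RRBRBBBBR · max L -49/32 · min R -97/64 — -195/128
10 of 14 · RRBRBBBBRB · max L -195/128 · min R -97/64 — -389/256
11 of 14 · RRBRBBBBRBB · max L -389/256 · min R -97/64 — -777/512
12 of 14 · RRBRBBBBRBBB · max L -777/512 · min R -97/64 — -1553/1024
13 of 14 · RRBRBBBBRBBBB · max L -1553/1024 · min R -97/64 — -3105/2048
14 of 14 · RRBRBBBBRBBBBB · max L -3105/2048 · min R -97/64 — -6209/4096

-6209/4096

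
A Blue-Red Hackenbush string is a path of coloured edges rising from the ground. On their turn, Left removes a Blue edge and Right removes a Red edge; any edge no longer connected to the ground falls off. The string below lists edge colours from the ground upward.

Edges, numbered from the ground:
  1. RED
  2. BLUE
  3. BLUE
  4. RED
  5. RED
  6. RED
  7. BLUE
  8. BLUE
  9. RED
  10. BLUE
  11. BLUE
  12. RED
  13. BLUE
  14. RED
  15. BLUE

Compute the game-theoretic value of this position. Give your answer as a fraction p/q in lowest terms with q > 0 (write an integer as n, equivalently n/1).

Prefix values for RED BLUE BLUE RED RED RED BLUE BLUE RED BLUE BLUE RED BLUE RED BLUE via {L|R} + simplicity:
step 1: add RED to get R; options L={ none } R={ 0 } gives -1
step 2: add BLUE to get RB; options L={ -1 } R={ 0 } gives -1/2
step 3: add BLUE to get RBB; options L={ -1,-1/2 } R={ 0 } gives -1/4
step 4: add RED to get RBBR; options L={ -1,-1/2 } R={ -1/4,0 } gives -3/8
step 5: add RED to get RBBRR; options L={ -1,-1/2 } R={ -3/8,-1/4,0 } gives -7/16
step 6: add RED to get RBBRRR; options L={ -1,-1/2 } R={ -7/16,-3/8,-1/4,0 } gives -15/32
step 7: add BLUE to get RBBRRRB; options L={ -1,-1/2,-15/32 } R={ -7/16,-3/8,-1/4,0 } gives -29/64
step 8: add BLUE to get RBBRRRBB; options L={ -1,-1/2,-15/32,-29/64 } R={ -7/16,-3/8,-1/4,0 } gives -57/128
step 9: add RED to get RBBRRRBBR; options L={ -1,-1/2,-15/32,-29/64 } R={ -57/128,-7/16,-3/8,-1/4,0 } gives -115/256
step 10: add BLUE to get RBBRRRBBRB; options L={ -1,-1/2,-15/32,-29/64,-115/256 } R={ -57/128,-7/16,-3/8,-1/4,0 } gives -229/512
step 11: add BLUE to get RBBRRRBBRBB; options L={ -1,-1/2,-15/32,-29/64,-115/256,-229/512 } R={ -57/128,-7/16,-3/8,-1/4,0 } gives -457/1024
step 12: add RED to get RBBRRRBBRBBR; options L={ -1,-1/2,-15/32,-29/64,-115/256,-229/512 } R={ -457/1024,-57/128,-7/16,-3/8,-1/4,0 } gives -915/2048
step 13: add BLUE to get RBBRRRBBRBBRB; options L={ -1,-1/2,-15/32,-29/64,-115/256,-229/512,-915/2048 } R={ -457/1024,-57/128,-7/16,-3/8,-1/4,0 } gives -1829/4096
step 14: add RED to get RBBRRRBBRBBRBR; options L={ -1,-1/2,-15/32,-29/64,-115/256,-229/512,-915/2048 } R={ -1829/4096,-457/1024,-57/128,-7/16,-3/8,-1/4,0 } gives -3659/8192
step 15: add BLUE to get RBBRRRBBRBBRBRB; options L={ -1,-1/2,-15/32,-29/64,-115/256,-229/512,-915/2048,-3659/8192 } R={ -1829/4096,-457/1024,-57/128,-7/16,-3/8,-1/4,0 } gives -7317/16384

-7317/16384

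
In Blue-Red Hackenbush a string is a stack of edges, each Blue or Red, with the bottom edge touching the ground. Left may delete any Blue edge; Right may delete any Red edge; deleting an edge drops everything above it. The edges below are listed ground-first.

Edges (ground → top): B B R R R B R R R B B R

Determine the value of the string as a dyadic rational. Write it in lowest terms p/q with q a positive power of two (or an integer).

1165/1024

B: Left { 0 }, Right { ∅ } → simplest 1
BB: Left { 0, 1 }, Right { ∅ } → simplest 2
BBR: Left { 0, 1 }, Right { 2 } → simplest 3/2
BBRR: Left { 0, 1 }, Right { 3/2, 2 } → simplest 5/4
BBRRR: Left { 0, 1 }, Right { 5/4, 3/2, 2 } → simplest 9/8
BBRRRB: Left { 0, 1, 9/8 }, Right { 5/4, 3/2, 2 } → simplest 19/16
BBRRRBR: Left { 0, 1, 9/8 }, Right { 19/16, 5/4, 3/2, 2 } → simplest 37/32
BBRRRBRR: Left { 0, 1, 9/8 }, Right { 37/32, 19/16, 5/4, 3/2, 2 } → simplest 73/64
BBRRRBRRR: Left { 0, 1, 9/8 }, Right { 73/64, 37/32, 19/16, 5/4, 3/2, 2 } → simplest 145/128
BBRRRBRRRB: Left { 0, 1, 9/8, 145/128 }, Right { 73/64, 37/32, 19/16, 5/4, 3/2, 2 } → simplest 291/256
BBRRRBRRRBB: Left { 0, 1, 9/8, 145/128, 291/256 }, Right { 73/64, 37/32, 19/16, 5/4, 3/2, 2 } → simplest 583/512
BBRRRBRRRBBR: Left { 0, 1, 9/8, 145/128, 291/256 }, Right { 583/512, 73/64, 37/32, 19/16, 5/4, 3/2, 2 } → simplest 1165/1024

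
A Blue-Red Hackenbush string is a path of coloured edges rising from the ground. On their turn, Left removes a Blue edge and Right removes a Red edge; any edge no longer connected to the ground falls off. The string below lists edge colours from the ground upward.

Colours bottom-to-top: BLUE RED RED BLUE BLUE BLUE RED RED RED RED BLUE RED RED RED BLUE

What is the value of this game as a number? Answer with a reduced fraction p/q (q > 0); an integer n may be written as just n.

7203/16384

edge 1 of 15 (BLUE): { 0 | · } => 1
edge 2 of 15 (RED): { 0 | 1 } => 1/2
edge 3 of 15 (RED): { 0 | 1/2,1 } => 1/4
edge 4 of 15 (BLUE): { 0,1/4 | 1/2,1 } => 3/8
edge 5 of 15 (BLUE): { 0,1/4,3/8 | 1/2,1 } => 7/16
edge 6 of 15 (BLUE): { 0,1/4,3/8,7/16 | 1/2,1 } => 15/32
edge 7 of 15 (RED): { 0,1/4,3/8,7/16 | 15/32,1/2,1 } => 29/64
edge 8 of 15 (RED): { 0,1/4,3/8,7/16 | 29/64,15/32,1/2,1 } => 57/128
edge 9 of 15 (RED): { 0,1/4,3/8,7/16 | 57/128,29/64,15/32,1/2,1 } => 113/256
edge 10 of 15 (RED): { 0,1/4,3/8,7/16 | 113/256,57/128,29/64,15/32,1/2,1 } => 225/512
edge 11 of 15 (BLUE): { 0,1/4,3/8,7/16,225/512 | 113/256,57/128,29/64,15/32,1/2,1 } => 451/1024
edge 12 of 15 (RED): { 0,1/4,3/8,7/16,225/512 | 451/1024,113/256,57/128,29/64,15/32,1/2,1 } => 901/2048
edge 13 of 15 (RED): { 0,1/4,3/8,7/16,225/512 | 901/2048,451/1024,113/256,57/128,29/64,15/32,1/2,1 } => 1801/4096
edge 14 of 15 (RED): { 0,1/4,3/8,7/16,225/512 | 1801/4096,901/2048,451/1024,113/256,57/128,29/64,15/32,1/2,1 } => 3601/8192
edge 15 of 15 (BLUE): { 0,1/4,3/8,7/16,225/512,3601/8192 | 1801/4096,901/2048,451/1024,113/256,57/128,29/64,15/32,1/2,1 } => 7203/16384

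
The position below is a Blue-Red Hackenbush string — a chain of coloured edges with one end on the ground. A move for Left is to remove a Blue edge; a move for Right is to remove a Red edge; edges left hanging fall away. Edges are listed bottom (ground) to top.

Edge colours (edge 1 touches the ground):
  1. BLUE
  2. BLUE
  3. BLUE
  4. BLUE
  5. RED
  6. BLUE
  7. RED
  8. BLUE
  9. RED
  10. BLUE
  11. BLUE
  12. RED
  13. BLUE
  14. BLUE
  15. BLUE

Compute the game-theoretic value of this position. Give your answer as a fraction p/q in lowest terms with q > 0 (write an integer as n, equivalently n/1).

1 of 15 · B · max L 0 · min R +∞ -> 1
2 of 15 · BB · max L 1 · min R +∞ -> 2
3 of 15 · BBB · max L 2 · min R +∞ -> 3
4 of 15 · BBBB · max L 3 · min R +∞ -> 4
5 of 15 · BBBBR · max L 3 · min R 4 -> 7/2
6 of 15 · BBBBRB · max L 7/2 · min R 4 -> 15/4
7 of 15 · BBBBRBR · max L 7/2 · min R 15/4 -> 29/8
8 of 15 · BBBBRBRB · max L 29/8 · min R 15/4 -> 59/16
9 of 15 · BBBBRBRBR · max L 29/8 · min R 59/16 -> 117/32
10 of 15 · BBBBRBRBRB · max L 117/32 · min R 59/16 -> 235/64
11 of 15 · BBBBRBRBRBB · max L 235/64 · min R 59/16 -> 471/128
12 of 15 · BBBBRBRBRBBR · max L 235/64 · min R 471/128 -> 941/256
13 of 15 · BBBBRBRBRBBRB · max L 941/256 · min R 471/128 -> 1883/512
14 of 15 · BBBBRBRBRBBRBB · max L 1883/512 · min R 471/128 -> 3767/1024
15 of 15 · BBBBRBRBRBBRBBB · max L 3767/1024 · min R 471/128 -> 7535/2048

7535/2048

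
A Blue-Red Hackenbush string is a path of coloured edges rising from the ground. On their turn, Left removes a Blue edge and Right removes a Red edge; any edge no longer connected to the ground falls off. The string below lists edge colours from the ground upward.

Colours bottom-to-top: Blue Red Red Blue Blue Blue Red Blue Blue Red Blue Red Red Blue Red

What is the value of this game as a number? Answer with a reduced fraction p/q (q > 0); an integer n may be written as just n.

val(B) = { 0 |  } — 1
val(BR) = { 0 | 1 } — 1/2
val(BRR) = { 0 | 1/2; 1 } — 1/4
val(BRRB) = { 0; 1/4 | 1/2; 1 } — 3/8
val(BRRBB) = { 0; 1/4; 3/8 | 1/2; 1 } — 7/16
val(BRRBBB) = { 0; 1/4; 3/8; 7/16 | 1/2; 1 } — 15/32
val(BRRBBBR) = { 0; 1/4; 3/8; 7/16 | 15/32; 1/2; 1 } — 29/64
val(BRRBBBRB) = { 0; 1/4; 3/8; 7/16; 29/64 | 15/32; 1/2; 1 } — 59/128
val(BRRBBBRBB) = { 0; 1/4; 3/8; 7/16; 29/64; 59/128 | 15/32; 1/2; 1 } — 119/256
val(BRRBBBRBBR) = { 0; 1/4; 3/8; 7/16; 29/64; 59/128 | 119/256; 15/32; 1/2; 1 } — 237/512
val(BRRBBBRBBRB) = { 0; 1/4; 3/8; 7/16; 29/64; 59/128; 237/512 | 119/256; 15/32; 1/2; 1 } — 475/1024
val(BRRBBBRBBRBR) = { 0; 1/4; 3/8; 7/16; 29/64; 59/128; 237/512 | 475/1024; 119/256; 15/32; 1/2; 1 } — 949/2048
val(BRRBBBRBBRBRR) = { 0; 1/4; 3/8; 7/16; 29/64; 59/128; 237/512 | 949/2048; 475/1024; 119/256; 15/32; 1/2; 1 } — 1897/4096
val(BRRBBBRBBRBRRB) = { 0; 1/4; 3/8; 7/16; 29/64; 59/128; 237/512; 1897/4096 | 949/2048; 475/1024; 119/256; 15/32; 1/2; 1 } — 3795/8192
val(BRRBBBRBBRBRRBR) = { 0; 1/4; 3/8; 7/16; 29/64; 59/128; 237/512; 1897/4096 | 3795/8192; 949/2048; 475/1024; 119/256; 15/32; 1/2; 1 } — 7589/16384

7589/16384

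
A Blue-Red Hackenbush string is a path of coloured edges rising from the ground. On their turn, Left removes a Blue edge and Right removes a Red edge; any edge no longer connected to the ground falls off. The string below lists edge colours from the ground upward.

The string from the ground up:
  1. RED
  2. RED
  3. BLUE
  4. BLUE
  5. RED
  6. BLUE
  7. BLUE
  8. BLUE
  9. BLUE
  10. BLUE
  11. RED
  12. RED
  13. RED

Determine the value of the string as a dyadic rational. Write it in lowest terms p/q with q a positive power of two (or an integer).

-2575/2048

Build G(s[:k]) for k = 1..13, string s = RED RED BLUE BLUE RED BLUE BLUE BLUE BLUE BLUE RED RED RED.
R: Left { · }, Right { 0 } = simplest -1
RR: Left { · }, Right { -1,0 } = simplest -2
RRB: Left { -2 }, Right { -1,0 } = simplest -3/2
RRBB: Left { -2,-3/2 }, Right { -1,0 } = simplest -5/4
RRBBR: Left { -2,-3/2 }, Right { -5/4,-1,0 } = simplest -11/8
RRBBRB: Left { -2,-3/2,-11/8 }, Right { -5/4,-1,0 } = simplest -21/16
RRBBRBB: Left { -2,-3/2,-11/8,-21/16 }, Right { -5/4,-1,0 } = simplest -41/32
RRBBRBBB: Left { -2,-3/2,-11/8,-21/16,-41/32 }, Right { -5/4,-1,0 } = simplest -81/64
RRBBRBBBB: Left { -2,-3/2,-11/8,-21/16,-41/32,-81/64 }, Right { -5/4,-1,0 } = simplest -161/128
RRBBRBBBBB: Left { -2,-3/2,-11/8,-21/16,-41/32,-81/64,-161/128 }, Right { -5/4,-1,0 } = simplest -321/256
RRBBRBBBBBR: Left { -2,-3/2,-11/8,-21/16,-41/32,-81/64,-161/128 }, Right { -321/256,-5/4,-1,0 } = simplest -643/512
RRBBRBBBBBRR: Left { -2,-3/2,-11/8,-21/16,-41/32,-81/64,-161/128 }, Right { -643/512,-321/256,-5/4,-1,0 } = simplest -1287/1024
RRBBRBBBBBRRR: Left { -2,-3/2,-11/8,-21/16,-41/32,-81/64,-161/128 }, Right { -1287/1024,-643/512,-321/256,-5/4,-1,0 } = simplest -2575/2048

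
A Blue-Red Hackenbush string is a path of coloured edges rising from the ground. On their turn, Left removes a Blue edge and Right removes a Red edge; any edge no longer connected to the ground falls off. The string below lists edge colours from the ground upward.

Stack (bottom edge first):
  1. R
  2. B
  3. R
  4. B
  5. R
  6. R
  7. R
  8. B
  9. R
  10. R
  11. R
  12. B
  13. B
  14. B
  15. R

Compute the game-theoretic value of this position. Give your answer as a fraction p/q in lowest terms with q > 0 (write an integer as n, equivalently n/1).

Prefix values for R B R B R R R B R R R B B B R via {L|R} + simplicity:
1 of 15 · R · max L −∞ · min R 0 → -1
2 of 15 · RB · max L -1 · min R 0 → -1/2
3 of 15 · RBR · max L -1 · min R -1/2 → -3/4
4 of 15 · RBRB · max L -3/4 · min R -1/2 → -5/8
5 of 15 · RBRBR · max L -3/4 · min R -5/8 → -11/16
6 of 15 · RBRBRR · max L -3/4 · min R -11/16 → -23/32
7 of 15 · RBRBRRR · max L -3/4 · min R -23/32 → -47/64
8 of 15 · RBRBRRRB · max L -47/64 · min R -23/32 → -93/128
9 of 15 · RBRBRRRBR · max L -47/64 · min R -93/128 → -187/256
10 of 15 · RBRBRRRBRR · max L -47/64 · min R -187/256 → -375/512
11 of 15 · RBRBRRRBRRR · max L -47/64 · min R -375/512 → -751/1024
12 of 15 · RBRBRRRBRRRB · max L -751/1024 · min R -375/512 → -1501/2048
13 of 15 · RBRBRRRBRRRBB · max L -1501/2048 · min R -375/512 → -3001/4096
14 of 15 · RBRBRRRBRRRBBB · max L -3001/4096 · min R -375/512 → -6001/8192
15 of 15 · RBRBRRRBRRRBBBR · max L -3001/4096 · min R -6001/8192 → -12003/16384

-12003/16384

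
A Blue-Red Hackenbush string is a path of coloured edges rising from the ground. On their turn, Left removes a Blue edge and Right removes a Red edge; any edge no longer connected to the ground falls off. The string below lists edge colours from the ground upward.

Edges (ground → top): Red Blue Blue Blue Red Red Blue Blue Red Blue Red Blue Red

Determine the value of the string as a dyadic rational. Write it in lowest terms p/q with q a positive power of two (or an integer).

-811/4096

step 1: add Red to get R; options L={ ∅ } R={ 0 } → -1
step 2: add Blue to get RB; options L={ -1 } R={ 0 } → -1/2
step 3: add Blue to get RBB; options L={ -1, -1/2 } R={ 0 } → -1/4
step 4: add Blue to get RBBB; options L={ -1, -1/2, -1/4 } R={ 0 } → -1/8
step 5: add Red to get RBBBR; options L={ -1, -1/2, -1/4 } R={ -1/8, 0 } → -3/16
step 6: add Red to get RBBBRR; options L={ -1, -1/2, -1/4 } R={ -3/16, -1/8, 0 } → -7/32
step 7: add Blue to get RBBBRRB; options L={ -1, -1/2, -1/4, -7/32 } R={ -3/16, -1/8, 0 } → -13/64
step 8: add Blue to get RBBBRRBB; options L={ -1, -1/2, -1/4, -7/32, -13/64 } R={ -3/16, -1/8, 0 } → -25/128
step 9: add Red to get RBBBRRBBR; options L={ -1, -1/2, -1/4, -7/32, -13/64 } R={ -25/128, -3/16, -1/8, 0 } → -51/256
step 10: add Blue to get RBBBRRBBRB; options L={ -1, -1/2, -1/4, -7/32, -13/64, -51/256 } R={ -25/128, -3/16, -1/8, 0 } → -101/512
step 11: add Red to get RBBBRRBBRBR; options L={ -1, -1/2, -1/4, -7/32, -13/64, -51/256 } R={ -101/512, -25/128, -3/16, -1/8, 0 } → -203/1024
step 12: add Blue to get RBBBRRBBRBRB; options L={ -1, -1/2, -1/4, -7/32, -13/64, -51/256, -203/1024 } R={ -101/512, -25/128, -3/16, -1/8, 0 } → -405/2048
step 13: add Red to get RBBBRRBBRBRBR; options L={ -1, -1/2, -1/4, -7/32, -13/64, -51/256, -203/1024 } R={ -405/2048, -101/512, -25/128, -3/16, -1/8, 0 } → -811/4096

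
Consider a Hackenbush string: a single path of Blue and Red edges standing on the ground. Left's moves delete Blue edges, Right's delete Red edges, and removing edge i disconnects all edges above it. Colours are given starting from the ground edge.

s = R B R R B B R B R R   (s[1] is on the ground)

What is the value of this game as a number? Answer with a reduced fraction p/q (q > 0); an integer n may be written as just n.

-407/512

Build g(s[:k]) for k = 1..10, string s = R B R R B B R B R R.
step 1: add R to get R; options L={  } R={ 0 } -> -1
step 2: add B to get RB; options L={ -1 } R={ 0 } -> -1/2
step 3: add R to get RBR; options L={ -1 } R={ -1/2; 0 } -> -3/4
step 4: add R to get RBRR; options L={ -1 } R={ -3/4; -1/2; 0 } -> -7/8
step 5: add B to get RBRRB; options L={ -1; -7/8 } R={ -3/4; -1/2; 0 } -> -13/16
step 6: add B to get RBRRBB; options L={ -1; -7/8; -13/16 } R={ -3/4; -1/2; 0 } -> -25/32
step 7: add R to get RBRRBBR; options L={ -1; -7/8; -13/16 } R={ -25/32; -3/4; -1/2; 0 } -> -51/64
step 8: add B to get RBRRBBRB; options L={ -1; -7/8; -13/16; -51/64 } R={ -25/32; -3/4; -1/2; 0 } -> -101/128
step 9: add R to get RBRRBBRBR; options L={ -1; -7/8; -13/16; -51/64 } R={ -101/128; -25/32; -3/4; -1/2; 0 } -> -203/256
step 10: add R to get RBRRBBRBRR; options L={ -1; -7/8; -13/16; -51/64 } R={ -203/256; -101/128; -25/32; -3/4; -1/2; 0 } -> -407/512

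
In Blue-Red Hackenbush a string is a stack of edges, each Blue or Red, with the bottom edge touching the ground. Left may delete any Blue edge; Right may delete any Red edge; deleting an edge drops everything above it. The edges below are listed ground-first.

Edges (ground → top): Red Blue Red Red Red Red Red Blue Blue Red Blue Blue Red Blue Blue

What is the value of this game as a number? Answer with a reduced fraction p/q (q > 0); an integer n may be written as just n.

-15945/16384

Recurse on prefixes of the 15-edge string Red Blue Red Red Red Red Red Blue Blue Red Blue Blue Red Blue Blue:
1 of 15 · R · max L −∞ · min R 0 — -1
2 of 15 · RB · max L -1 · min R 0 — -1/2
3 of 15 · RBR · max L -1 · min R -1/2 — -3/4
4 of 15 · RBRR · max L -1 · min R -3/4 — -7/8
5 of 15 · RBRRR · max L -1 · min R -7/8 — -15/16
6 of 15 · RBRRRR · max L -1 · min R -15/16 — -31/32
7 of 15 · RBRRRRR · max L -1 · min R -31/32 — -63/64
8 of 15 · RBRRRRRB · max L -63/64 · min R -31/32 — -125/128
9 of 15 · RBRRRRRBB · max L -125/128 · min R -31/32 — -249/256
10 of 15 · RBRRRRRBBR · max L -125/128 · min R -249/256 — -499/512
11 of 15 · RBRRRRRBBRB · max L -499/512 · min R -249/256 — -997/1024
12 of 15 · RBRRRRRBBRBB · max L -997/1024 · min R -249/256 — -1993/2048
13 of 15 · RBRRRRRBBRBBR · max L -997/1024 · min R -1993/2048 — -3987/4096
14 of 15 · RBRRRRRBBRBBRB · max L -3987/4096 · min R -1993/2048 — -7973/8192
15 of 15 · RBRRRRRBBRBBRBB · max L -7973/8192 · min R -1993/2048 — -15945/16384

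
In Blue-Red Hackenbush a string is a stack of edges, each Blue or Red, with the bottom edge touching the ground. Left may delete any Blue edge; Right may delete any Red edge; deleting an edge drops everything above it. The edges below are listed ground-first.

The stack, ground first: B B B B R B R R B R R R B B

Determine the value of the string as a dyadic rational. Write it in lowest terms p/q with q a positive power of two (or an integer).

Prefix values for B B B B R B R R B R R R B B via {L|R} + simplicity:
val(B) = { 0 | (no moves) } ⇒ 1
val(BB) = { 0 1 | (no moves) } ⇒ 2
val(BBB) = { 0 1 2 | (no moves) } ⇒ 3
val(BBBB) = { 0 1 2 3 | (no moves) } ⇒ 4
val(BBBBR) = { 0 1 2 3 | 4 } ⇒ 7/2
val(BBBBRB) = { 0 1 2 3 7/2 | 4 } ⇒ 15/4
val(BBBBRBR) = { 0 1 2 3 7/2 | 15/4 4 } ⇒ 29/8
val(BBBBRBRR) = { 0 1 2 3 7/2 | 29/8 15/4 4 } ⇒ 57/16
val(BBBBRBRRB) = { 0 1 2 3 7/2 57/16 | 29/8 15/4 4 } ⇒ 115/32
val(BBBBRBRRBR) = { 0 1 2 3 7/2 57/16 | 115/32 29/8 15/4 4 } ⇒ 229/64
val(BBBBRBRRBRR) = { 0 1 2 3 7/2 57/16 | 229/64 115/32 29/8 15/4 4 } ⇒ 457/128
val(BBBBRBRRBRRR) = { 0 1 2 3 7/2 57/16 | 457/128 229/64 115/32 29/8 15/4 4 } ⇒ 913/256
val(BBBBRBRRBRRRB) = { 0 1 2 3 7/2 57/16 913/256 | 457/128 229/64 115/32 29/8 15/4 4 } ⇒ 1827/512
val(BBBBRBRRBRRRBB) = { 0 1 2 3 7/2 57/16 913/256 1827/512 | 457/128 229/64 115/32 29/8 15/4 4 } ⇒ 3655/1024

3655/1024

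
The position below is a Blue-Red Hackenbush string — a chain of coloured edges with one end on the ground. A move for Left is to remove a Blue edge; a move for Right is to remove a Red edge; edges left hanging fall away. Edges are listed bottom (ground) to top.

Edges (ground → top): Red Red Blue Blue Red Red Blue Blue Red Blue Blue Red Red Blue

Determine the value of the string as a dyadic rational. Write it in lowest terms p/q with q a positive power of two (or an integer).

-5709/4096

g_1 [R]  L=[]  R=[0]  -> -1
g_2 [RR]  L=[]  R=[-1,0]  -> -2
g_3 [RRB]  L=[-2]  R=[-1,0]  -> -3/2
g_4 [RRBB]  L=[-2,-3/2]  R=[-1,0]  -> -5/4
g_5 [RRBBR]  L=[-2,-3/2]  R=[-5/4,-1,0]  -> -11/8
g_6 [RRBBRR]  L=[-2,-3/2]  R=[-11/8,-5/4,-1,0]  -> -23/16
g_7 [RRBBRRB]  L=[-2,-3/2,-23/16]  R=[-11/8,-5/4,-1,0]  -> -45/32
g_8 [RRBBRRBB]  L=[-2,-3/2,-23/16,-45/32]  R=[-11/8,-5/4,-1,0]  -> -89/64
g_9 [RRBBRRBBR]  L=[-2,-3/2,-23/16,-45/32]  R=[-89/64,-11/8,-5/4,-1,0]  -> -179/128
g_10 [RRBBRRBBRB]  L=[-2,-3/2,-23/16,-45/32,-179/128]  R=[-89/64,-11/8,-5/4,-1,0]  -> -357/256
g_11 [RRBBRRBBRBB]  L=[-2,-3/2,-23/16,-45/32,-179/128,-357/256]  R=[-89/64,-11/8,-5/4,-1,0]  -> -713/512
g_12 [RRBBRRBBRBBR]  L=[-2,-3/2,-23/16,-45/32,-179/128,-357/256]  R=[-713/512,-89/64,-11/8,-5/4,-1,0]  -> -1427/1024
g_13 [RRBBRRBBRBBRR]  L=[-2,-3/2,-23/16,-45/32,-179/128,-357/256]  R=[-1427/1024,-713/512,-89/64,-11/8,-5/4,-1,0]  -> -2855/2048
g_14 [RRBBRRBBRBBRRB]  L=[-2,-3/2,-23/16,-45/32,-179/128,-357/256,-2855/2048]  R=[-1427/1024,-713/512,-89/64,-11/8,-5/4,-1,0]  -> -5709/4096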